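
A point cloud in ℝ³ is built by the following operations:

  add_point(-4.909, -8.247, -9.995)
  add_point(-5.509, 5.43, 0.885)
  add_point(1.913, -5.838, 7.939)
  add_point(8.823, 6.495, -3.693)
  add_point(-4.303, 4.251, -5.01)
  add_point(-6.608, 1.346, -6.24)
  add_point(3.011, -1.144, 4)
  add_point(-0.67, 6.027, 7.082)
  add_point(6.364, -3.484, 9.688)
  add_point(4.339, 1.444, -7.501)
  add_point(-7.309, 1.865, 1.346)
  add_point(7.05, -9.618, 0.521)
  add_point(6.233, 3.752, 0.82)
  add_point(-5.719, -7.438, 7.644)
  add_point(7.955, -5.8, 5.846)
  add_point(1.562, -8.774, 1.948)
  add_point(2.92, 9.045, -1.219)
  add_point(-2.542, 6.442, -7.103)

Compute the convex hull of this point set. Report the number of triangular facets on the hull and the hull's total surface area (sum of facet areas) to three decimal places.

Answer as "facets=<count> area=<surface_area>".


facets=26 area=1053.834

Hull vertices (15/18): indices [0, 1, 2, 3, 5, 7, 8, 9, 10, 11, 13, 14, 15, 16, 17].

Per-facet area ½‖(b−a)×(c−a)‖:
  f1: (p7, p8, p3) → 85.3191
  f2: (p14, p11, p3) → 51.5230
  f3: (p14, p8, p3) → 36.7837
  f4: (p13, p0, p10) → 86.2602
  f5: (p13, p7, p10) → 54.9470
  f6: (p13, p7, p8) → 73.4004
  f7: (p5, p0, p10) → 35.9003
  f8: (p5, p17, p0) → 28.3452
  f9: (p9, p17, p3) → 32.9436
  f10: (p9, p17, p0) → 57.5675
  f11: (p9, p11, p3) → 53.6050
  f12: (p9, p0, p11) → 89.6826
  f13: (p1, p7, p10) → 15.3391
  f14: (p1, p5, p10) → 15.2799
  f15: (p1, p5, p17) → 25.5095
  f16: (p16, p17, p3) → 28.5445
  f17: (p16, p7, p3) → 28.0928
  f18: (p16, p1, p17) → 33.3617
  f19: (p16, p1, p7) → 33.9511
  f20: (p15, p0, p11) → 37.8007
  f21: (p15, p13, p11) → 10.5519
  f22: (p15, p13, p0) → 62.6755
  f23: (p2, p14, p8) → 12.4277
  f24: (p2, p13, p8) → 8.1681
  f25: (p2, p14, p11) → 20.9661
  f26: (p2, p13, p11) → 34.8882
Σ area = 1053.834

Check V−E+F: 15 − 39 + 26 = 2.


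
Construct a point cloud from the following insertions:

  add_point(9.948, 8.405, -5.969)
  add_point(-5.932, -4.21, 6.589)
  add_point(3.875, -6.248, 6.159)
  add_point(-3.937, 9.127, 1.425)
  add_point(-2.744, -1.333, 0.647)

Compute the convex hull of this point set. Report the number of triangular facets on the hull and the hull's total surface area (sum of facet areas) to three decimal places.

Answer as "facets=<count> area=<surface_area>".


5 of the 5 inputs are extreme points: [0, 1, 2, 3, 4].

Per-facet area ½‖(b−a)×(c−a)‖:
  f1: (p2, p3, p1) → 72.3371
  f2: (p2, p3, p0) → 134.3143
  f3: (p4, p3, p1) → 37.1490
  f4: (p4, p3, p0) → 81.7670
  f5: (p4, p2, p1) → 33.9887
  f6: (p4, p2, p0) → 85.8404
Σ area = 445.397

Check V−E+F: 5 − 9 + 6 = 2.

facets=6 area=445.397


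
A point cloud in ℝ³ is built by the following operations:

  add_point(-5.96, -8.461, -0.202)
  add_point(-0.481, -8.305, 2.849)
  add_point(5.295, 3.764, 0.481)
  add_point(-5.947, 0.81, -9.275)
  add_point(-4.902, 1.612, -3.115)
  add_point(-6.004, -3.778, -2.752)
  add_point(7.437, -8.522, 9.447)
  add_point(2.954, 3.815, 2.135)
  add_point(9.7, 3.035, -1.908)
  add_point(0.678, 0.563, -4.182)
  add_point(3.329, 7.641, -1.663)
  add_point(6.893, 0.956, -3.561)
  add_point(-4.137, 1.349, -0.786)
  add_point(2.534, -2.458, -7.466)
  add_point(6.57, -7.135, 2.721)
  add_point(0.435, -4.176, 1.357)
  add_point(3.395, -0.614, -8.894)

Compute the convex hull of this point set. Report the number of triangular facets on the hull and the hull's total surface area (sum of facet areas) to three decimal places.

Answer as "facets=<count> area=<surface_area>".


13 of the 17 inputs are extreme points: [0, 1, 3, 4, 5, 6, 7, 8, 10, 12, 13, 14, 16].

Facet areas (half cross-product norm):
  f1: (p0, p12, p5) → 12.2343
  f2: (p0, p12, p6) → 82.0071
  f3: (p14, p6, p8) → 34.0710
  f4: (p14, p0, p13) → 67.5447
  f5: (p3, p0, p5) → 9.4293
  f6: (p3, p0, p13) → 55.4063
  f7: (p7, p12, p6) → 59.4448
  f8: (p7, p12, p10) → 21.7612
  f9: (p7, p6, p8) → 59.1517
  f10: (p7, p10, p8) → 20.0132
  f11: (p16, p14, p8) → 57.2645
  f12: (p16, p14, p13) → 11.0606
  f13: (p16, p3, p13) → 11.5011
  f14: (p16, p10, p8) → 38.1890
  f15: (p16, p3, p10) → 51.6723
  f16: (p1, p0, p6) → 6.1758
  f17: (p1, p14, p6) → 24.6746
  f18: (p1, p14, p0) → 11.5601
  f19: (p4, p12, p10) → 12.0426
  f20: (p4, p3, p10) → 30.4691
  f21: (p4, p12, p5) → 6.7595
  f22: (p4, p3, p5) → 17.2898
Σ area = 699.723

Euler: V−E+F = 13−33+22 = 2.

facets=22 area=699.723


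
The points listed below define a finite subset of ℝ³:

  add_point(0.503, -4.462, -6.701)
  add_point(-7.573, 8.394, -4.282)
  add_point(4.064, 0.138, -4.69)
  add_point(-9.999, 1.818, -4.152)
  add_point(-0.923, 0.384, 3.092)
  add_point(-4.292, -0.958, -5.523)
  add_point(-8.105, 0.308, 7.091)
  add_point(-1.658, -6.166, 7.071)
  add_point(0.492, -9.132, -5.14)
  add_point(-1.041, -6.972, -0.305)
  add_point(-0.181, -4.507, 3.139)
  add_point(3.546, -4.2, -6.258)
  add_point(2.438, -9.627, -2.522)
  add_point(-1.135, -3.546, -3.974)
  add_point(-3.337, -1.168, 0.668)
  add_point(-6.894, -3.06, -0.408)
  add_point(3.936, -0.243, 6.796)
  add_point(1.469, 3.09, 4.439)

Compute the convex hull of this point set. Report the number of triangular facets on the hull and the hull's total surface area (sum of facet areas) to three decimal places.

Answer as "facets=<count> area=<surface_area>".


Extreme-point indices: [0, 1, 2, 3, 5, 6, 7, 8, 11, 12, 15, 16, 17] — 13 of 18 on the boundary.

Triangle areas on the boundary:
  f1: (p1, p6, p3) → 40.1699
  f2: (p15, p6, p3) → 28.3470
  f3: (p11, p16, p2) → 25.3993
  f4: (p11, p16, p12) → 43.5622
  f5: (p11, p1, p2) → 29.4280
  f6: (p11, p0, p1) → 21.4810
  f7: (p5, p1, p3) → 22.6599
  f8: (p5, p0, p3) → 3.4309
  f9: (p5, p0, p1) → 17.0351
  f10: (p7, p15, p6) → 34.9210
  f11: (p7, p16, p12) → 44.7226
  f12: (p7, p16, p6) → 37.2219
  f13: (p17, p1, p6) → 65.9940
  f14: (p17, p16, p6) → 24.2687
  f15: (p17, p1, p2) → 64.6711
  f16: (p17, p16, p2) → 23.5564
  f17: (p8, p11, p12) → 9.7417
  f18: (p8, p11, p0) → 7.5930
  f19: (p8, p0, p3) → 28.0676
  f20: (p8, p15, p3) → 32.3547
  f21: (p8, p7, p12) → 16.4066
  f22: (p8, p7, p15) → 50.2351
Σ area = 671.268

Euler: V−E+F = 13−33+22 = 2.

facets=22 area=671.268


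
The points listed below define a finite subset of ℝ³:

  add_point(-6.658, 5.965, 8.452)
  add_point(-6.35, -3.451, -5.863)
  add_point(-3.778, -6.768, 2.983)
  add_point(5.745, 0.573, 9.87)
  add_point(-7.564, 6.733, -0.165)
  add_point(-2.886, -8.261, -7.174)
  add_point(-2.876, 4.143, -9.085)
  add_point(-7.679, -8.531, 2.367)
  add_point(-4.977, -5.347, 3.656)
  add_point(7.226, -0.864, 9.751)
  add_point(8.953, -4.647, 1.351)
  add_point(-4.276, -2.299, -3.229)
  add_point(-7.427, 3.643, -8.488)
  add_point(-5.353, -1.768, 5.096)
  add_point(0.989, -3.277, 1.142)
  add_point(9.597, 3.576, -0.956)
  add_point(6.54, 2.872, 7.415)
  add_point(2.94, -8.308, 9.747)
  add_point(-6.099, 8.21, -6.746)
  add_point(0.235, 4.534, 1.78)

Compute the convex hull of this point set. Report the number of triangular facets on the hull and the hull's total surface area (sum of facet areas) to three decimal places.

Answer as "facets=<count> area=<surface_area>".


Points on the hull: [0, 1, 3, 4, 5, 6, 7, 9, 10, 12, 15, 16, 17, 18] (14 of 20).

Area of each hull facet:
  f1: (p0, p18, p15) → 125.6869
  f2: (p4, p0, p7) → 65.1860
  f3: (p4, p0, p18) → 10.1291
  f4: (p16, p0, p15) → 56.0706
  f5: (p16, p0, p3) → 23.3053
  f6: (p1, p5, p7) → 29.2859
  f7: (p6, p18, p15) → 40.7430
  f8: (p6, p5, p15) → 92.8175
  f9: (p10, p5, p15) → 63.7540
  f10: (p12, p6, p18) → 11.1111
  f11: (p12, p4, p18) → 17.4247
  f12: (p12, p1, p5) → 15.5501
  f13: (p12, p6, p5) → 28.7369
  f14: (p12, p4, p7) → 67.4449
  f15: (p12, p1, p7) → 24.5150
  f16: (p9, p10, p15) → 39.7862
  f17: (p9, p16, p15) → 17.2163
  f18: (p9, p16, p3) → 3.4521
  f19: (p17, p9, p10) → 38.8902
  f20: (p17, p5, p7) → 68.3811
  f21: (p17, p10, p5) → 82.0893
  f22: (p17, p0, p7) → 97.5192
  f23: (p17, p0, p3) → 62.9994
  f24: (p17, p9, p3) → 8.6069
Σ area = 1090.702

Euler: V−E+F = 14−36+24 = 2.

facets=24 area=1090.702


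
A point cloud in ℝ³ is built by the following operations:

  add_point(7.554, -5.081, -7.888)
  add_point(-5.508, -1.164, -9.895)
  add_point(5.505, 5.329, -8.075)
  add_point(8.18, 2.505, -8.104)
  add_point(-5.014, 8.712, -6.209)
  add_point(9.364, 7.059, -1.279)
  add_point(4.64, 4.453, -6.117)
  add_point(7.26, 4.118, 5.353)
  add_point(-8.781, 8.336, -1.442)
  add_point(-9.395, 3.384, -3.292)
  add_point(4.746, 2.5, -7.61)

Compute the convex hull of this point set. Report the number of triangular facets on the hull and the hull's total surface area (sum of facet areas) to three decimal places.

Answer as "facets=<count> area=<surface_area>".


facets=14 area=672.210

Points on the hull: [0, 1, 2, 3, 4, 5, 7, 8, 9] (9 of 11).

Area of each hull facet:
  f1: (p7, p0, p9) → 139.7969
  f2: (p7, p0, p5) → 52.6071
  f3: (p4, p2, p5) → 43.4716
  f4: (p3, p0, p5) → 26.6529
  f5: (p3, p2, p5) → 15.3462
  f6: (p8, p7, p5) → 66.6509
  f7: (p8, p4, p5) → 44.0455
  f8: (p8, p7, p9) → 47.6886
  f9: (p8, p4, p9) → 16.0306
  f10: (p1, p4, p2) → 56.4656
  f11: (p1, p3, p0) → 51.3172
  f12: (p1, p3, p2) → 24.4986
  f13: (p1, p0, p9) → 54.8217
  f14: (p1, p4, p9) → 32.8166
Σ area = 672.210

Check V−E+F: 9 − 21 + 14 = 2.


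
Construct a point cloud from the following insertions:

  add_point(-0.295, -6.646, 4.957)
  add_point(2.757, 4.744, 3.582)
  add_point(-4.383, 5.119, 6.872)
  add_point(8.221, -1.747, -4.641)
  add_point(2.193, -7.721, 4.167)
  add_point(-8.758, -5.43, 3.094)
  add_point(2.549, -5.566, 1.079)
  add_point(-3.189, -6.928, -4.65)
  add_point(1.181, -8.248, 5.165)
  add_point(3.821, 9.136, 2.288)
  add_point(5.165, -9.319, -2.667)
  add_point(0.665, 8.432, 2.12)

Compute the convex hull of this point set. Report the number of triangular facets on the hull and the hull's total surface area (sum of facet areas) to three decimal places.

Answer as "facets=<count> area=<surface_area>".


Extreme-point indices: [1, 2, 3, 4, 5, 7, 8, 9, 10, 11] — 10 of 12 on the boundary.

Area of each hull facet:
  f1: (p11, p7, p5) → 78.6441
  f2: (p11, p9, p3) → 21.9229
  f3: (p11, p7, p3) → 88.4550
  f4: (p4, p9, p3) → 82.5991
  f5: (p10, p7, p5) → 39.3648
  f6: (p10, p8, p5) → 44.7278
  f7: (p10, p4, p8) → 3.6310
  f8: (p10, p7, p3) → 37.3956
  f9: (p10, p4, p3) → 31.5824
  f10: (p2, p11, p9) → 8.8592
  f11: (p2, p8, p5) → 62.4449
  f12: (p2, p11, p5) → 41.8792
  f13: (p1, p2, p9) → 17.7802
  f14: (p1, p2, p8) → 51.5521
  f15: (p1, p4, p9) → 8.6635
  f16: (p1, p4, p8) → 8.6443
Σ area = 628.146

Check V−E+F: 10 − 24 + 16 = 2.

facets=16 area=628.146


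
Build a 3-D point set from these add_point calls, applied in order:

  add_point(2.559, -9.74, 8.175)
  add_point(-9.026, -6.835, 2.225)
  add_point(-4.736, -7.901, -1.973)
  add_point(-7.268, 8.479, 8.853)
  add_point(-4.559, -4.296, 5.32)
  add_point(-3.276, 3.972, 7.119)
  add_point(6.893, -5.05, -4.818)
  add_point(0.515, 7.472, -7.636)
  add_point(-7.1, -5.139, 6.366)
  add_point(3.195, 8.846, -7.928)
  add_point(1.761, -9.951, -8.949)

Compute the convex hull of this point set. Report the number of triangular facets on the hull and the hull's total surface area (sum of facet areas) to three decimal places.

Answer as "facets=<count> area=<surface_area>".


facets=14 area=959.790

Extreme-point indices: [0, 1, 3, 5, 6, 7, 8, 9, 10] — 9 of 11 on the boundary.

Triangle areas on the boundary:
  f1: (p0, p9, p6) → 96.6266
  f2: (p10, p9, p6) → 57.6133
  f3: (p10, p0, p1) → 100.1470
  f4: (p10, p0, p6) → 59.2879
  f5: (p8, p3, p1) → 29.3904
  f6: (p8, p0, p1) → 24.7982
  f7: (p8, p0, p3) → 68.9064
  f8: (p5, p9, p3) → 51.3979
  f9: (p5, p0, p3) → 21.3810
  f10: (p5, p0, p9) → 125.6549
  f11: (p7, p10, p1) → 132.4799
  f12: (p7, p10, p9) → 24.4977
  f13: (p7, p3, p1) → 142.7932
  f14: (p7, p9, p3) → 24.8152
Σ area = 959.790

Check V−E+F: 9 − 21 + 14 = 2.


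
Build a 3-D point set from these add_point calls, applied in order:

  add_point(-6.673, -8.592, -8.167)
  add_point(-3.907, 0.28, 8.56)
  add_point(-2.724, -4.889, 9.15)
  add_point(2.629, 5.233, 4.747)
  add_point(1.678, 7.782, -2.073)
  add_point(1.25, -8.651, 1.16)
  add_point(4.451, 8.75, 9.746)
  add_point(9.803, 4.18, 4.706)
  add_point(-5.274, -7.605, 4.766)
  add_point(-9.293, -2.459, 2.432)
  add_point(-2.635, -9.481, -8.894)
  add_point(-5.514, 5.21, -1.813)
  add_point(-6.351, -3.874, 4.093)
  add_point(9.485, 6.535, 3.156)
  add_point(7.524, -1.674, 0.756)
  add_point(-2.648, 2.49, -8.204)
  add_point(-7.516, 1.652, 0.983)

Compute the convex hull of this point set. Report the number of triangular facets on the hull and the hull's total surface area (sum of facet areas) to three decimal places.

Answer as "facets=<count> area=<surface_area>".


facets=26 area=961.712

Points on the hull: [0, 1, 2, 4, 5, 6, 7, 8, 9, 10, 11, 13, 14, 15, 16] (15 of 17).

Area of each hull facet:
  f1: (p2, p6, p7) → 65.3785
  f2: (p0, p15, p10) → 24.5392
  f3: (p11, p0, p9) → 59.6375
  f4: (p11, p0, p15) → 43.3324
  f5: (p13, p6, p7) → 12.0574
  f6: (p5, p2, p7) → 73.5943
  f7: (p1, p2, p9) → 22.8632
  f8: (p1, p2, p6) → 27.2439
  f9: (p4, p11, p15) → 27.6772
  f10: (p4, p13, p15) → 31.8838
  f11: (p4, p11, p6) → 45.5190
  f12: (p4, p13, p6) → 40.5021
  f13: (p14, p5, p7) → 22.3040
  f14: (p14, p5, p10) → 49.0578
  f15: (p14, p13, p7) → 9.9387
  f16: (p14, p15, p10) → 82.1504
  f17: (p14, p13, p15) → 62.1082
  f18: (p8, p5, p2) → 21.6293
  f19: (p8, p2, p9) → 19.6794
  f20: (p8, p0, p9) → 42.5407
  f21: (p8, p0, p10) → 27.2860
  f22: (p8, p5, p10) → 40.2581
  f23: (p16, p11, p6) → 38.7609
  f24: (p16, p1, p6) → 48.9487
  f25: (p16, p11, p9) → 3.4675
  f26: (p16, p1, p9) → 19.3535
Σ area = 961.712

Check V−E+F: 15 − 39 + 26 = 2.


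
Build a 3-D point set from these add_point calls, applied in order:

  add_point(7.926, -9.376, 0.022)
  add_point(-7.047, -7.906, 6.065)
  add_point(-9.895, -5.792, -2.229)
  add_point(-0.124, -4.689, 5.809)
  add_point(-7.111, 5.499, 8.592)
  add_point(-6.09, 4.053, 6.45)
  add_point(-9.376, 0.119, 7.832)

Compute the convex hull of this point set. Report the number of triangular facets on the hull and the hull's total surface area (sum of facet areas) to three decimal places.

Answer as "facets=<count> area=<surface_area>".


7 of the 7 inputs are extreme points: [0, 1, 2, 3, 4, 5, 6].

Per-facet area ½‖(b−a)×(c−a)‖:
  f1: (p1, p0, p2) → 73.0937
  f2: (p6, p4, p2) → 27.7375
  f3: (p6, p1, p2) → 38.2615
  f4: (p6, p1, p4) → 15.7149
  f5: (p5, p0, p2) → 122.4098
  f6: (p5, p4, p2) → 12.2904
  f7: (p5, p4, p0) → 15.5917
  f8: (p3, p4, p0) → 34.8578
  f9: (p3, p1, p0) → 36.1975
  f10: (p3, p1, p4) → 47.6701
Σ area = 423.825

Check V−E+F: 7 − 15 + 10 = 2.

facets=10 area=423.825


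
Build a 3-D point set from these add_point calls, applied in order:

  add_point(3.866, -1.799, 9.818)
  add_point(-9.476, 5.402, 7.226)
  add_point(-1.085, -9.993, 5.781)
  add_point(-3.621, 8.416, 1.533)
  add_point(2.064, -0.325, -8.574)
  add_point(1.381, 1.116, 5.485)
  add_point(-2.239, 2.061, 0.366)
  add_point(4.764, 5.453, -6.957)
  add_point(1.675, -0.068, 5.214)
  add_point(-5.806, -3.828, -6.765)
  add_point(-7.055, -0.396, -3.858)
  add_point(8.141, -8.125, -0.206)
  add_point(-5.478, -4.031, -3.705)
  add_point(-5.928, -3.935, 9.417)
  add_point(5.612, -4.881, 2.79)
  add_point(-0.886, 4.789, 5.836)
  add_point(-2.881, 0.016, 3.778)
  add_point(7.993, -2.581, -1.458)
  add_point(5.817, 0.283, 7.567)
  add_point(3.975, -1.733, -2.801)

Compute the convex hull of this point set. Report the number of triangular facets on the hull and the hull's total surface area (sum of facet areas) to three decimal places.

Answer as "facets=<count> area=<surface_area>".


Points on the hull: [0, 1, 2, 3, 4, 7, 9, 10, 11, 13, 15, 17, 18] (13 of 20).

Area of each hull facet:
  f1: (p0, p2, p11) → 54.9534
  f2: (p9, p2, p11) → 79.4319
  f3: (p9, p4, p11) → 56.9472
  f4: (p13, p0, p1) → 50.6912
  f5: (p13, p0, p2) → 39.6660
  f6: (p13, p9, p1) → 80.7577
  f7: (p13, p9, p2) → 62.7703
  f8: (p15, p0, p1) → 34.2102
  f9: (p10, p9, p1) → 11.1387
  f10: (p3, p15, p1) → 25.4448
  f11: (p3, p10, p1) → 46.7031
  f12: (p7, p4, p11) → 41.9371
  f13: (p7, p3, p10) → 63.3601
  f14: (p7, p9, p4) → 21.6040
  f15: (p7, p10, p9) → 31.5624
  f16: (p17, p7, p11) → 13.2950
  f17: (p18, p3, p15) → 14.9736
  f18: (p18, p7, p3) → 81.0303
  f19: (p18, p15, p0) → 15.0096
  f20: (p18, p17, p7) → 48.8537
  f21: (p18, p0, p11) → 21.1106
  f22: (p18, p17, p11) → 27.5096
Σ area = 922.960

Euler: V−E+F = 13−33+22 = 2.

facets=22 area=922.960


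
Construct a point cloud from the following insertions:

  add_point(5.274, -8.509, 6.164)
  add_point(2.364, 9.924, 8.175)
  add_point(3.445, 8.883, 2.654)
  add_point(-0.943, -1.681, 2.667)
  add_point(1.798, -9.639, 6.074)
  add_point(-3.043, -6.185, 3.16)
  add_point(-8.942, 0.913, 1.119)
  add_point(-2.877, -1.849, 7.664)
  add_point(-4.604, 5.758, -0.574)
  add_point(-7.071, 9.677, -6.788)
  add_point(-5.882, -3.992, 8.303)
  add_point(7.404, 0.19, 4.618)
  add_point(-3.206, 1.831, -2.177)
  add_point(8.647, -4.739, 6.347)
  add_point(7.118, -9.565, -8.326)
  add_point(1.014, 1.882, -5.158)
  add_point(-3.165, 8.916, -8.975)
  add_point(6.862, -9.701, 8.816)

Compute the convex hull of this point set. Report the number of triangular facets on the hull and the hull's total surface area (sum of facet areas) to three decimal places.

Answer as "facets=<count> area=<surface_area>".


facets=20 area=1123.757

Hull vertices (12/18): indices [1, 2, 4, 5, 6, 9, 10, 11, 13, 14, 16, 17].

Triangle areas on the boundary:
  f1: (p10, p1, p6) → 71.2726
  f2: (p9, p1, p6) → 93.5417
  f3: (p9, p16, p1) → 40.1173
  f4: (p9, p14, p6) → 127.5686
  f5: (p9, p14, p16) → 40.1322
  f6: (p2, p16, p1) → 25.5206
  f7: (p2, p14, p16) → 136.3008
  f8: (p17, p1, p13) → 37.0430
  f9: (p17, p10, p1) → 112.2949
  f10: (p17, p14, p13) → 44.9361
  f11: (p11, p14, p13) → 41.6342
  f12: (p11, p2, p14) → 73.4820
  f13: (p11, p1, p13) → 19.4660
  f14: (p11, p2, p1) → 27.8692
  f15: (p4, p17, p14) → 43.7573
  f16: (p4, p17, p10) → 22.8094
  f17: (p5, p4, p14) → 50.1613
  f18: (p5, p4, p10) → 20.5204
  f19: (p5, p14, p6) → 67.7747
  f20: (p5, p10, p6) → 27.5548
Σ area = 1123.757

Check V−E+F: 12 − 30 + 20 = 2.


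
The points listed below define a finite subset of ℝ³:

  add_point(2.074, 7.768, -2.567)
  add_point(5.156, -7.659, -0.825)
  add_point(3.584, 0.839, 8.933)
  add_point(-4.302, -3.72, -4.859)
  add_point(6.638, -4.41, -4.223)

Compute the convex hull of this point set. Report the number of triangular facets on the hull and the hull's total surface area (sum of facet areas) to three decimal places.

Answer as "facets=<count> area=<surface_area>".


Points on the hull: [0, 1, 2, 3, 4] (5 of 5).

Per-facet area ½‖(b−a)×(c−a)‖:
  f1: (p0, p4, p3) → 66.0324
  f2: (p2, p0, p3) → 87.4190
  f3: (p2, p0, p4) → 80.8663
  f4: (p1, p4, p3) → 26.4106
  f5: (p1, p2, p3) → 71.6227
  f6: (p1, p2, p4) → 31.8843
Σ area = 364.235

Check V−E+F: 5 − 9 + 6 = 2.

facets=6 area=364.235


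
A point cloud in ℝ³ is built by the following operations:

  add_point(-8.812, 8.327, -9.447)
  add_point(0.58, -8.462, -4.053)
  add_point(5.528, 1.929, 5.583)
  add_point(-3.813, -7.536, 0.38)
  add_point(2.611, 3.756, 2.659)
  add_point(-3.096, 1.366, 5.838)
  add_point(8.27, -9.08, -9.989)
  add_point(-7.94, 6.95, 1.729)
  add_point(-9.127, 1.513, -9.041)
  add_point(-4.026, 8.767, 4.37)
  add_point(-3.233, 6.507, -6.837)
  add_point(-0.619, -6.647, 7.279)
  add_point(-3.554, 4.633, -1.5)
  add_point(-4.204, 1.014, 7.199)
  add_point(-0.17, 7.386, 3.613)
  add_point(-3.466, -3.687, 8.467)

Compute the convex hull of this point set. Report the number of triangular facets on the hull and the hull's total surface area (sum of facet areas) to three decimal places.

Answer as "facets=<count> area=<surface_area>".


facets=22 area=969.523

Points on the hull: [0, 1, 2, 3, 6, 7, 8, 9, 10, 11, 13, 14, 15] (13 of 16).

Per-facet area ½‖(b−a)×(c−a)‖:
  f1: (p0, p6, p8) → 61.2704
  f2: (p3, p15, p8) → 59.3937
  f3: (p7, p0, p9) → 24.1826
  f4: (p7, p15, p8) → 80.3746
  f5: (p7, p0, p8) → 37.9807
  f6: (p10, p2, p6) → 140.8681
  f7: (p10, p0, p6) → 46.8520
  f8: (p11, p3, p15) → 16.3393
  f9: (p11, p2, p6) → 99.7234
  f10: (p11, p2, p15) → 22.6557
  f11: (p13, p7, p9) → 20.5592
  f12: (p13, p7, p15) → 11.2367
  f13: (p13, p2, p9) → 40.3409
  f14: (p13, p2, p15) → 24.3920
  f15: (p14, p2, p9) → 9.5173
  f16: (p14, p10, p2) → 41.1936
  f17: (p14, p0, p9) → 30.2417
  f18: (p14, p10, p0) → 27.8153
  f19: (p1, p11, p6) → 40.5987
  f20: (p1, p11, p3) → 22.5297
  f21: (p1, p6, p8) → 67.2536
  f22: (p1, p3, p8) → 44.2042
Σ area = 969.523

Euler characteristic 13−33+22 = 2 ✓


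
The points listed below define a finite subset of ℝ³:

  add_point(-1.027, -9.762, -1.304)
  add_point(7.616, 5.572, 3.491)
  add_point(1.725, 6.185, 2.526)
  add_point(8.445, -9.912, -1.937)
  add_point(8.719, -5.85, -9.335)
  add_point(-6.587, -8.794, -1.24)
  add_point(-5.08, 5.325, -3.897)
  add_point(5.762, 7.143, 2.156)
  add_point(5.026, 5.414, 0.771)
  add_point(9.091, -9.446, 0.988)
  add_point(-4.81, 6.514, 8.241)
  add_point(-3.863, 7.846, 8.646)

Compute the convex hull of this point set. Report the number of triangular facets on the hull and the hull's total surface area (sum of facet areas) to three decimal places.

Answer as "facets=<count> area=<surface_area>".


Hull vertices (10/12): indices [0, 1, 3, 4, 5, 6, 7, 9, 10, 11].

Triangle areas on the boundary:
  f1: (p6, p4, p5) → 119.3213
  f2: (p10, p9, p5) → 142.0506
  f3: (p10, p11, p9) → 18.0099
  f4: (p10, p6, p5) → 87.7897
  f5: (p10, p6, p11) → 9.6989
  f6: (p3, p4, p9) → 8.2515
  f7: (p1, p11, p9) → 92.4185
  f8: (p1, p4, p9) → 82.4129
  f9: (p0, p9, p5) → 8.9104
  f10: (p0, p3, p9) → 14.2372
  f11: (p0, p4, p5) → 27.2736
  f12: (p0, p3, p4) → 39.9472
  f13: (p7, p6, p4) → 106.0959
  f14: (p7, p1, p4) → 23.8156
  f15: (p7, p6, p11) → 65.6358
  f16: (p7, p1, p11) → 15.2807
Σ area = 861.150

Check V−E+F: 10 − 24 + 16 = 2.

facets=16 area=861.150


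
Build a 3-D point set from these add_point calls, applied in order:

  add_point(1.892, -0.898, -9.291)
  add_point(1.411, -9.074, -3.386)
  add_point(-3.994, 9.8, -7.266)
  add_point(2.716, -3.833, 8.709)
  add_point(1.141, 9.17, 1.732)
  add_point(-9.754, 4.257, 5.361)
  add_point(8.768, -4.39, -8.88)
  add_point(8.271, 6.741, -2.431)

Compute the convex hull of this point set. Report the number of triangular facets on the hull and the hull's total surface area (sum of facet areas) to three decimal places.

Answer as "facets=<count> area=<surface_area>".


facets=12 area=866.493

8 of the 8 inputs are extreme points: [0, 1, 2, 3, 4, 5, 6, 7].

Facet areas (half cross-product norm):
  f1: (p4, p2, p5) → 64.0287
  f2: (p4, p3, p5) → 85.3940
  f3: (p1, p2, p5) → 136.4251
  f4: (p1, p3, p5) → 100.6579
  f5: (p1, p3, p6) → 66.3310
  f6: (p7, p3, p6) → 102.9023
  f7: (p7, p4, p3) → 63.4879
  f8: (p7, p2, p6) → 87.0009
  f9: (p7, p4, p2) → 44.6620
  f10: (p0, p2, p6) → 28.3205
  f11: (p0, p1, p6) → 36.4511
  f12: (p0, p1, p2) → 50.8318
Σ area = 866.493

Euler: V−E+F = 8−18+12 = 2.


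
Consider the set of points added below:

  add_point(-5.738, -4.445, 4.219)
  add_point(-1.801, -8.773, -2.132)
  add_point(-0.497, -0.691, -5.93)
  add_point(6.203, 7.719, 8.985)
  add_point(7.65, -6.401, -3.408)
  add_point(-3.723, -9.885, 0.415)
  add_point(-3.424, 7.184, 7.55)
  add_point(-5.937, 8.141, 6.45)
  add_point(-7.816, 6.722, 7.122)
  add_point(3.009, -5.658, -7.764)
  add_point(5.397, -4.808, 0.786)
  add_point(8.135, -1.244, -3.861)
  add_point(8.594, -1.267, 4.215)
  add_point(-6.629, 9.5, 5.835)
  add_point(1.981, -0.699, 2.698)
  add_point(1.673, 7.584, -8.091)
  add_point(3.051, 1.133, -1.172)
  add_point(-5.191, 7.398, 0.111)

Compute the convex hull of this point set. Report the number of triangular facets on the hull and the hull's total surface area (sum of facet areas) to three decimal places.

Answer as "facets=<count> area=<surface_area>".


Hull vertices (13/18): indices [0, 1, 2, 3, 4, 5, 8, 9, 11, 12, 13, 15, 17].

Triangle areas on the boundary:
  f1: (p4, p5, p12) → 57.7152
  f2: (p0, p5, p12) → 50.5875
  f3: (p17, p0, p8) → 43.1064
  f4: (p17, p0, p5) → 36.4049
  f5: (p17, p13, p8) → 10.1583
  f6: (p17, p13, p15) → 18.0764
  f7: (p11, p4, p12) → 20.9544
  f8: (p9, p11, p15) → 45.4913
  f9: (p9, p11, p4) → 16.5649
  f10: (p3, p0, p8) → 82.8674
  f11: (p3, p0, p12) → 76.6556
  f12: (p3, p13, p8) → 21.6671
  f13: (p3, p13, p15) → 103.6948
  f14: (p3, p11, p12) → 37.9515
  f15: (p3, p11, p15) → 90.6660
  f16: (p2, p17, p5) → 63.8789
  f17: (p2, p17, p15) → 43.9927
  f18: (p2, p9, p15) → 23.8094
  f19: (p1, p4, p5) → 11.4474
  f20: (p1, p9, p4) → 25.6451
  f21: (p1, p2, p5) → 10.9758
  f22: (p1, p2, p9) → 24.8297
Σ area = 917.141

Check V−E+F: 13 − 33 + 22 = 2.

facets=22 area=917.141


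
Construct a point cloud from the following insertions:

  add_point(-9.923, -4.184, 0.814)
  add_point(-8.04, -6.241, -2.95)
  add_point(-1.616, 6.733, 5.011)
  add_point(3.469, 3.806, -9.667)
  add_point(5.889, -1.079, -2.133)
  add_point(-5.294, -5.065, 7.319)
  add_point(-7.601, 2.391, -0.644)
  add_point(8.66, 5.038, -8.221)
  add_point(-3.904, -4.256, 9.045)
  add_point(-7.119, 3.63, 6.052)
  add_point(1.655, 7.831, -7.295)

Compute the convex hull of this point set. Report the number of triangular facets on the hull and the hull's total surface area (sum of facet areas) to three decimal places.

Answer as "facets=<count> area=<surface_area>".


facets=18 area=682.296

11 of the 11 inputs are extreme points: [0, 1, 2, 3, 4, 5, 6, 7, 8, 9, 10].

Area of each hull facet:
  f1: (p6, p9, p0) → 24.3147
  f2: (p6, p9, p10) → 39.7565
  f3: (p6, p1, p0) → 16.5848
  f4: (p6, p1, p10) → 53.5965
  f5: (p2, p10, p7) → 45.9713
  f6: (p2, p9, p10) → 37.1666
  f7: (p2, p9, p8) → 28.4717
  f8: (p3, p10, p7) → 13.8421
  f9: (p3, p1, p10) → 41.7807
  f10: (p4, p2, p7) → 58.2290
  f11: (p4, p2, p8) → 74.7790
  f12: (p4, p3, p7) → 24.1783
  f13: (p4, p3, p1) → 68.7865
  f14: (p5, p4, p8) → 17.8583
  f15: (p5, p4, p1) → 75.0610
  f16: (p5, p1, p0) → 17.4719
  f17: (p5, p9, p0) → 33.9240
  f18: (p5, p9, p8) → 10.5227
Σ area = 682.296

Check V−E+F: 11 − 27 + 18 = 2.


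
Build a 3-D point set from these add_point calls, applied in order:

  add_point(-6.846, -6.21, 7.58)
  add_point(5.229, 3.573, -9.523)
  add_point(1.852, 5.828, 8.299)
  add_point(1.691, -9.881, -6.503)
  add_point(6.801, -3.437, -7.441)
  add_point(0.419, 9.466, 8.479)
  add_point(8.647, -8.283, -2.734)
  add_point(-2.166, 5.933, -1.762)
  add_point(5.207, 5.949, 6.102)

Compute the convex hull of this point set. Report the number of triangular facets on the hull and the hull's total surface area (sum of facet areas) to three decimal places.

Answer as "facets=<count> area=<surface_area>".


9 of the 9 inputs are extreme points: [0, 1, 2, 3, 4, 5, 6, 7, 8].

Per-facet area ½‖(b−a)×(c−a)‖:
  f1: (p3, p6, p0) → 68.0914
  f2: (p2, p6, p0) → 129.4734
  f3: (p2, p5, p0) → 24.4824
  f4: (p7, p5, p0) → 86.8598
  f5: (p7, p1, p5) → 50.5611
  f6: (p7, p3, p0) → 119.3158
  f7: (p7, p3, p1) → 77.6179
  f8: (p4, p1, p6) → 11.8921
  f9: (p4, p3, p6) → 25.8536
  f10: (p4, p3, p1) → 24.0054
  f11: (p8, p1, p6) → 104.2643
  f12: (p8, p2, p6) → 31.0376
  f13: (p8, p1, p5) → 45.1325
  f14: (p8, p2, p5) → 7.4824
Σ area = 806.070

Check V−E+F: 9 − 21 + 14 = 2.

facets=14 area=806.070


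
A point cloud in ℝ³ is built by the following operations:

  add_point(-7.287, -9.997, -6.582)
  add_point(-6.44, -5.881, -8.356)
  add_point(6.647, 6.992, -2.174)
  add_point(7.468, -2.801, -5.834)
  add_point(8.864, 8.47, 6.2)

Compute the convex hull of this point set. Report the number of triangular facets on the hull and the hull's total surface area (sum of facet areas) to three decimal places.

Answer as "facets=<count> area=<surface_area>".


facets=6 area=393.254

Hull vertices (5/5): indices [0, 1, 2, 3, 4].

Triangle areas on the boundary:
  f1: (p1, p4, p0) → 53.4581
  f2: (p2, p1, p4) → 68.9431
  f3: (p3, p4, p0) → 124.1822
  f4: (p3, p2, p4) → 40.6735
  f5: (p3, p1, p0) → 31.4441
  f6: (p3, p2, p1) → 74.5527
Σ area = 393.254

Check V−E+F: 5 − 9 + 6 = 2.


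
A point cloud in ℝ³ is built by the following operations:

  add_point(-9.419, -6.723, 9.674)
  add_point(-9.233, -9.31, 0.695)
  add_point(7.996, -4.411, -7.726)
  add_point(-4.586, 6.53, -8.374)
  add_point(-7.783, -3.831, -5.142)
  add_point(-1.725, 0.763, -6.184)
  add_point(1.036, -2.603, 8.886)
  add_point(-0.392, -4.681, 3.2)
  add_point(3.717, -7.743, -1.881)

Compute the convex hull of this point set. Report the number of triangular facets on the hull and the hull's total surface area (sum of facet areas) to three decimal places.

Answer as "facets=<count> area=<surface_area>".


facets=10 area=720.978

Extreme-point indices: [0, 1, 2, 3, 4, 6, 8] — 7 of 9 on the boundary.

Facet areas (half cross-product norm):
  f1: (p6, p3, p0) → 114.3944
  f2: (p6, p3, p2) → 143.0948
  f3: (p4, p3, p0) → 75.1874
  f4: (p4, p1, p0) → 32.7841
  f5: (p4, p3, p2) → 86.5803
  f6: (p4, p1, p2) → 62.7190
  f7: (p8, p1, p2) → 37.1171
  f8: (p8, p6, p2) → 39.4527
  f9: (p8, p1, p0) → 61.1990
  f10: (p8, p6, p0) → 68.4492
Σ area = 720.978

Euler: V−E+F = 7−15+10 = 2.


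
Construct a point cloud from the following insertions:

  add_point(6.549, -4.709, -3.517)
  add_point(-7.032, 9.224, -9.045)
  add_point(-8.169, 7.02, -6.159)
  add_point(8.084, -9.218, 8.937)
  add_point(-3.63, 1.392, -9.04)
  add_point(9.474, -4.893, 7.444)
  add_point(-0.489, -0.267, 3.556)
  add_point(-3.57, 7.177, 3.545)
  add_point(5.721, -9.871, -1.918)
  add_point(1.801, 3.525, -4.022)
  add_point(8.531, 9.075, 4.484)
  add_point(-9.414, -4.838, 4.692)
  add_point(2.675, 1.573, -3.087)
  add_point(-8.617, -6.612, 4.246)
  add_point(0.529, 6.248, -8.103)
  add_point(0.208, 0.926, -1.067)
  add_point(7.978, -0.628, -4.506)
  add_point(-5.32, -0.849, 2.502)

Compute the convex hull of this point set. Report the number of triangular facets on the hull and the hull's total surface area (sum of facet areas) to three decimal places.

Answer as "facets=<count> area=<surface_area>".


Points on the hull: [0, 1, 2, 3, 4, 5, 7, 8, 10, 11, 13, 14, 16] (13 of 18).

Facet areas (half cross-product norm):
  f1: (p3, p8, p5) → 26.1241
  f2: (p3, p10, p5) → 12.7211
  f3: (p7, p10, p1) → 77.2656
  f4: (p7, p3, p11) → 122.2154
  f5: (p7, p3, p10) → 114.2726
  f6: (p13, p3, p11) → 15.6056
  f7: (p13, p3, p8) → 86.9535
  f8: (p13, p4, p8) → 113.2118
  f9: (p16, p8, p5) → 53.3500
  f10: (p16, p10, p5) → 77.6819
  f11: (p2, p7, p11) → 71.4686
  f12: (p2, p7, p1) → 17.0804
  f13: (p2, p13, p11) → 14.1737
  f14: (p2, p4, p1) → 14.7984
  f15: (p2, p13, p4) → 62.9058
  f16: (p0, p4, p8) → 32.0299
  f17: (p0, p16, p8) → 2.2442
  f18: (p0, p16, p4) → 27.9326
  f19: (p14, p10, p1) → 53.2242
  f20: (p14, p16, p10) → 69.5780
  f21: (p14, p4, p1) → 24.8717
  f22: (p14, p16, p4) → 34.7508
Σ area = 1124.460

Euler characteristic 13−33+22 = 2 ✓

facets=22 area=1124.460


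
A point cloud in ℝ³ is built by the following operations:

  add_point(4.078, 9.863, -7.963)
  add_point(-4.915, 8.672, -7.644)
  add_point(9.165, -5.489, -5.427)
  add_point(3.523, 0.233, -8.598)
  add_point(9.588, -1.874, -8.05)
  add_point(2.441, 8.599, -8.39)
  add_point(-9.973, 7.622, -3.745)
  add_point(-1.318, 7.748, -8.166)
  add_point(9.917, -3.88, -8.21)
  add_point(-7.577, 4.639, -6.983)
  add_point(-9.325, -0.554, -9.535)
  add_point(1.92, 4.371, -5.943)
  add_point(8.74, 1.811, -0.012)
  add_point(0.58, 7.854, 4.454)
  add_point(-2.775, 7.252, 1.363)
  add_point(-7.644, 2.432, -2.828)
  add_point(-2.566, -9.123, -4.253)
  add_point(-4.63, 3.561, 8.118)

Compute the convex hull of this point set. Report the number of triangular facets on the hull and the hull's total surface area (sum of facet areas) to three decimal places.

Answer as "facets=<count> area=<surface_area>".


facets=22 area=972.184

Extreme-point indices: [0, 1, 2, 3, 4, 5, 6, 8, 10, 12, 13, 16, 17] — 13 of 18 on the boundary.

Per-facet area ½‖(b−a)×(c−a)‖:
  f1: (p10, p16, p8) → 85.0107
  f2: (p10, p17, p6) → 66.5180
  f3: (p10, p17, p16) → 104.2761
  f4: (p13, p17, p6) → 49.6666
  f5: (p2, p16, p8) → 18.2839
  f6: (p2, p17, p16) → 109.9703
  f7: (p0, p13, p6) → 81.0859
  f8: (p12, p13, p17) → 39.2907
  f9: (p12, p2, p17) → 64.4628
  f10: (p12, p2, p8) → 14.9091
  f11: (p12, p0, p13) → 62.8701
  f12: (p1, p10, p6) → 31.3199
  f13: (p1, p0, p6) → 16.9497
  f14: (p5, p0, p8) → 15.2639
  f15: (p5, p1, p10) → 35.3235
  f16: (p5, p1, p0) → 5.2093
  f17: (p4, p0, p8) → 3.7198
  f18: (p4, p12, p8) → 7.8717
  f19: (p4, p12, p0) → 52.2068
  f20: (p3, p10, p8) → 29.0169
  f21: (p3, p5, p8) → 24.6221
  f22: (p3, p5, p10) → 54.3360
Σ area = 972.184

Euler characteristic 13−33+22 = 2 ✓


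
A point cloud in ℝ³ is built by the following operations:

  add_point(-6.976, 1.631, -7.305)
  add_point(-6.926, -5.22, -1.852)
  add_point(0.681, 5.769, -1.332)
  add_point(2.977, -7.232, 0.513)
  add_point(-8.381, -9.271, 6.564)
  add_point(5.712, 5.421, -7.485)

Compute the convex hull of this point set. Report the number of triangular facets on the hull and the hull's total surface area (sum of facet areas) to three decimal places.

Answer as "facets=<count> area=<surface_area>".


Points on the hull: [0, 1, 2, 3, 4, 5] (6 of 6).

Area of each hull facet:
  f1: (p0, p2, p4) → 92.4254
  f2: (p0, p2, p5) → 41.9894
  f3: (p3, p2, p4) → 86.6532
  f4: (p3, p2, p5) → 52.9733
  f5: (p3, p0, p5) → 91.5654
  f6: (p1, p0, p4) → 18.9626
  f7: (p1, p3, p4) → 48.5759
  f8: (p1, p3, p0) → 43.3592
Σ area = 476.504

Check V−E+F: 6 − 12 + 8 = 2.

facets=8 area=476.504


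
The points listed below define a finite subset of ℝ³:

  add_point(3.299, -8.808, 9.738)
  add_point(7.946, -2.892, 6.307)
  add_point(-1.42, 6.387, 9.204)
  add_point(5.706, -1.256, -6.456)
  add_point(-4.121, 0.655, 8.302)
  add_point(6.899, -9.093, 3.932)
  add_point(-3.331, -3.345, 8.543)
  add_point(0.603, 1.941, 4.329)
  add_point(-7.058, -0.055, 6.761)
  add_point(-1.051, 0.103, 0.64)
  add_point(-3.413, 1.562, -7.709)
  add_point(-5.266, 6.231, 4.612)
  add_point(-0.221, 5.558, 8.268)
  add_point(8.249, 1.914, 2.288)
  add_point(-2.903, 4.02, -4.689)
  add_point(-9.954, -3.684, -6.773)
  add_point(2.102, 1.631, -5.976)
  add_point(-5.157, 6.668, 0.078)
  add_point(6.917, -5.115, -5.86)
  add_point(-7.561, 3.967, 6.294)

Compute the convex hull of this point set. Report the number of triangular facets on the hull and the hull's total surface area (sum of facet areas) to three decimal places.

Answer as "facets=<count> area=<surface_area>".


Extreme-point indices: [0, 1, 2, 3, 4, 5, 6, 8, 10, 11, 13, 14, 15, 16, 17, 18, 19] — 17 of 20 on the boundary.

Triangle areas on the boundary:
  f1: (p0, p5, p15) → 70.7171
  f2: (p18, p5, p15) → 89.3198
  f3: (p1, p0, p5) → 22.2131
  f4: (p1, p18, p13) → 33.9977
  f5: (p1, p18, p5) → 35.5174
  f6: (p1, p2, p13) → 39.5658
  f7: (p1, p2, p0) → 55.8012
  f8: (p17, p2, p13) → 61.3188
  f9: (p16, p17, p13) → 55.0713
  f10: (p6, p2, p0) → 38.2627
  f11: (p6, p0, p15) → 65.7881
  f12: (p6, p8, p15) → 35.9935
  f13: (p19, p17, p15) → 47.8263
  f14: (p19, p8, p15) → 28.9900
  f15: (p3, p18, p13) → 19.6111
  f16: (p3, p16, p13) → 22.2847
  f17: (p10, p17, p15) → 39.7589
  f18: (p10, p3, p16) → 9.5560
  f19: (p10, p18, p15) → 50.1577
  f20: (p10, p3, p18) → 16.0867
  f21: (p4, p6, p2) → 8.0619
  f22: (p4, p6, p8) → 6.9264
  f23: (p4, p19, p2) → 16.1026
  f24: (p4, p19, p8) → 6.9118
  f25: (p11, p17, p2) → 9.1093
  f26: (p11, p19, p2) → 10.8694
  f27: (p11, p19, p17) → 6.9979
  f28: (p14, p16, p17) → 11.8831
  f29: (p14, p10, p17) → 6.0554
  f30: (p14, p10, p16) → 10.5825
Σ area = 931.339

Euler characteristic 17−45+30 = 2 ✓

facets=30 area=931.339


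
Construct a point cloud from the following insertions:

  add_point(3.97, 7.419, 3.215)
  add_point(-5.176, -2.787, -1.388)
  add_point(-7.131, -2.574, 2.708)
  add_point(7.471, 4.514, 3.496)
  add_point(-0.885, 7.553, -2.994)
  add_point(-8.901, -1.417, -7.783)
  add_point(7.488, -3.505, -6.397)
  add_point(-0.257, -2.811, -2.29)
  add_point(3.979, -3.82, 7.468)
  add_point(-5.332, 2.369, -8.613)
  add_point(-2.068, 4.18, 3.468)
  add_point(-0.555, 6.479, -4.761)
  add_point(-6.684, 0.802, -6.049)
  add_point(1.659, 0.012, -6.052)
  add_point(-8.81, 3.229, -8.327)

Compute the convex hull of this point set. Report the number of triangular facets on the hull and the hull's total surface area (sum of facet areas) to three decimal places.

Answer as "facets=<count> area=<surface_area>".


facets=20 area=680.354

Extreme-point indices: [0, 1, 2, 3, 4, 5, 6, 8, 9, 10, 11, 14] — 12 of 15 on the boundary.

Triangle areas on the boundary:
  f1: (p3, p8, p6) → 61.3297
  f2: (p9, p6, p5) → 36.0097
  f3: (p1, p6, p5) → 50.6844
  f4: (p1, p8, p6) → 79.2819
  f5: (p14, p9, p5) → 8.2212
  f6: (p11, p9, p6) → 47.5207
  f7: (p11, p3, p6) → 66.7106
  f8: (p11, p14, p4) → 9.3663
  f9: (p11, p14, p9) → 11.8447
  f10: (p2, p1, p8) → 27.5764
  f11: (p2, p1, p5) → 14.3422
  f12: (p2, p14, p5) → 24.4325
  f13: (p10, p2, p8) → 44.6025
  f14: (p10, p14, p4) → 38.3581
  f15: (p10, p2, p14) → 52.1304
  f16: (p0, p3, p8) → 21.5197
  f17: (p0, p10, p8) → 36.7020
  f18: (p0, p10, p4) → 23.3216
  f19: (p0, p11, p4) → 6.8440
  f20: (p0, p11, p3) → 19.5555
Σ area = 680.354

Euler: V−E+F = 12−30+20 = 2.


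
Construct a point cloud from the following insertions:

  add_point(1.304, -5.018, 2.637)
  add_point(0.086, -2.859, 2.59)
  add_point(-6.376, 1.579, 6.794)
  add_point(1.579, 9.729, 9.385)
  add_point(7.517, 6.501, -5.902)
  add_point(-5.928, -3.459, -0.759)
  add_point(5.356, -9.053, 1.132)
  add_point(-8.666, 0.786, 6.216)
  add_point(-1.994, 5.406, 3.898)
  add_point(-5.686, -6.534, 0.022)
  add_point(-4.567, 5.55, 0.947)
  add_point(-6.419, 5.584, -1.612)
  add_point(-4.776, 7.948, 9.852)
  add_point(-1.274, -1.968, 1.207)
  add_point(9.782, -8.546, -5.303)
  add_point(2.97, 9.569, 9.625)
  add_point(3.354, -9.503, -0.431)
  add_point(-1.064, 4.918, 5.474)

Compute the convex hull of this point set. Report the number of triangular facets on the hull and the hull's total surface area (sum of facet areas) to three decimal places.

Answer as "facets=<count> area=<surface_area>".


facets=20 area=907.505

Extreme-point indices: [2, 3, 4, 5, 6, 7, 9, 11, 12, 14, 15, 16] — 12 of 18 on the boundary.

Per-facet area ½‖(b−a)×(c−a)‖:
  f1: (p11, p4, p14) → 110.9842
  f2: (p11, p5, p14) → 73.8029
  f3: (p11, p4, p3) → 98.1079
  f4: (p11, p5, p7) → 35.3401
  f5: (p11, p12, p3) → 38.8251
  f6: (p11, p12, p7) → 41.5387
  f7: (p15, p6, p14) → 75.6619
  f8: (p15, p4, p14) → 123.1479
  f9: (p15, p4, p3) → 11.5943
  f10: (p15, p12, p3) → 2.0654
  f11: (p15, p12, p6) → 81.4224
  f12: (p16, p6, p14) → 10.0825
  f13: (p2, p6, p7) → 19.5260
  f14: (p2, p12, p7) → 7.3458
  f15: (p2, p12, p6) → 51.1044
  f16: (p9, p5, p14) → 26.0626
  f17: (p9, p16, p14) → 25.8989
  f18: (p9, p5, p7) → 13.0625
  f19: (p9, p6, p7) → 52.6311
  f20: (p9, p16, p6) → 9.3008
Σ area = 907.505

Check V−E+F: 12 − 30 + 20 = 2.


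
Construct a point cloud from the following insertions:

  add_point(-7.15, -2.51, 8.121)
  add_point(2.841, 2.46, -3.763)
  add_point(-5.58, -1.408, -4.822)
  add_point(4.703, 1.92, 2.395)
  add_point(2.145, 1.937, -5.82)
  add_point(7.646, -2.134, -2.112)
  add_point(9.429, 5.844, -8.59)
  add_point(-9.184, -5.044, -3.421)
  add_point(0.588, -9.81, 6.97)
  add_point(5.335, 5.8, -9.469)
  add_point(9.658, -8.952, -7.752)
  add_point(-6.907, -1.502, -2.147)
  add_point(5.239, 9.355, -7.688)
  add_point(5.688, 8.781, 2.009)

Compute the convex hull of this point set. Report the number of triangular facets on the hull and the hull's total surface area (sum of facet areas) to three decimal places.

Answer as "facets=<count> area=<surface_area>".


facets=18 area=980.995

Points on the hull: [0, 2, 5, 6, 7, 8, 9, 10, 11, 12, 13] (11 of 14).

Area of each hull facet:
  f1: (p8, p10, p7) → 125.6101
  f2: (p0, p8, p7) → 63.6469
  f3: (p9, p10, p7) → 137.6108
  f4: (p5, p8, p10) → 62.3984
  f5: (p11, p0, p7) → 22.2545
  f6: (p11, p0, p12) → 81.4336
  f7: (p2, p9, p7) → 7.6857
  f8: (p2, p9, p12) → 26.3745
  f9: (p2, p11, p7) → 6.5714
  f10: (p2, p11, p12) → 20.1330
  f11: (p6, p9, p10) → 31.0285
  f12: (p6, p9, p12) → 8.3011
  f13: (p6, p5, p10) → 46.7830
  f14: (p13, p0, p8) → 96.3967
  f15: (p13, p5, p8) → 80.1610
  f16: (p13, p0, p12) → 83.0289
  f17: (p13, p6, p12) → 26.8294
  f18: (p13, p6, p5) → 54.7472
Σ area = 980.995

Euler: V−E+F = 11−27+18 = 2.
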